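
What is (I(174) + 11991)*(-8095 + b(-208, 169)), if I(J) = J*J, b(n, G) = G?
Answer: -335008242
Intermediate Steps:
I(J) = J**2
(I(174) + 11991)*(-8095 + b(-208, 169)) = (174**2 + 11991)*(-8095 + 169) = (30276 + 11991)*(-7926) = 42267*(-7926) = -335008242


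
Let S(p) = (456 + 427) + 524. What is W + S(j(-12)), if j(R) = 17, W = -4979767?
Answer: -4978360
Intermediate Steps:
S(p) = 1407 (S(p) = 883 + 524 = 1407)
W + S(j(-12)) = -4979767 + 1407 = -4978360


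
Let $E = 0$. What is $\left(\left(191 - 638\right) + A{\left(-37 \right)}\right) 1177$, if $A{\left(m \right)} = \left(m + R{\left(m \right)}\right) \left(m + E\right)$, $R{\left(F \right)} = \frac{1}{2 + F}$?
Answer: $\frac{38025339}{35} \approx 1.0864 \cdot 10^{6}$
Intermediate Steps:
$A{\left(m \right)} = m \left(m + \frac{1}{2 + m}\right)$ ($A{\left(m \right)} = \left(m + \frac{1}{2 + m}\right) \left(m + 0\right) = \left(m + \frac{1}{2 + m}\right) m = m \left(m + \frac{1}{2 + m}\right)$)
$\left(\left(191 - 638\right) + A{\left(-37 \right)}\right) 1177 = \left(\left(191 - 638\right) - \frac{37 \left(1 - 37 \left(2 - 37\right)\right)}{2 - 37}\right) 1177 = \left(-447 - \frac{37 \left(1 - -1295\right)}{-35}\right) 1177 = \left(-447 - - \frac{37 \left(1 + 1295\right)}{35}\right) 1177 = \left(-447 - \left(- \frac{37}{35}\right) 1296\right) 1177 = \left(-447 + \frac{47952}{35}\right) 1177 = \frac{32307}{35} \cdot 1177 = \frac{38025339}{35}$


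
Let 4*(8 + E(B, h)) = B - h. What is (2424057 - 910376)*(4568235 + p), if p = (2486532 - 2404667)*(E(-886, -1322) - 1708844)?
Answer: -211736237419330260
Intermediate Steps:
E(B, h) = -8 - h/4 + B/4 (E(B, h) = -8 + (B - h)/4 = -8 + (-h/4 + B/4) = -8 - h/4 + B/4)
p = -139886245695 (p = (2486532 - 2404667)*((-8 - ¼*(-1322) + (¼)*(-886)) - 1708844) = 81865*((-8 + 661/2 - 443/2) - 1708844) = 81865*(101 - 1708844) = 81865*(-1708743) = -139886245695)
(2424057 - 910376)*(4568235 + p) = (2424057 - 910376)*(4568235 - 139886245695) = 1513681*(-139881677460) = -211736237419330260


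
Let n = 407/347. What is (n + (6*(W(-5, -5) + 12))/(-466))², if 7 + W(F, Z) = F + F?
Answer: 10007201296/6536884201 ≈ 1.5309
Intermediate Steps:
W(F, Z) = -7 + 2*F (W(F, Z) = -7 + (F + F) = -7 + 2*F)
n = 407/347 (n = 407*(1/347) = 407/347 ≈ 1.1729)
(n + (6*(W(-5, -5) + 12))/(-466))² = (407/347 + (6*((-7 + 2*(-5)) + 12))/(-466))² = (407/347 + (6*((-7 - 10) + 12))*(-1/466))² = (407/347 + (6*(-17 + 12))*(-1/466))² = (407/347 + (6*(-5))*(-1/466))² = (407/347 - 30*(-1/466))² = (407/347 + 15/233)² = (100036/80851)² = 10007201296/6536884201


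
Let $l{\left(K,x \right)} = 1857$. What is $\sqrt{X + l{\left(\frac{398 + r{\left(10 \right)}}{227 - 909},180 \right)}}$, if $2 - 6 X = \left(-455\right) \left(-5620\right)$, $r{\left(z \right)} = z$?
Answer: $i \sqrt{424326} \approx 651.4 i$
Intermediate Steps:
$X = -426183$ ($X = \frac{1}{3} - \frac{\left(-455\right) \left(-5620\right)}{6} = \frac{1}{3} - \frac{1278550}{3} = -426183$)
$\sqrt{X + l{\left(\frac{398 + r{\left(10 \right)}}{227 - 909},180 \right)}} = \sqrt{-426183 + 1857} = \sqrt{-424326} = i \sqrt{424326}$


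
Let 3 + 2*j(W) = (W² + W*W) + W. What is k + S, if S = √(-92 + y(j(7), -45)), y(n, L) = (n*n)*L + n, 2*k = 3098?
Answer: 1549 + I*√117086 ≈ 1549.0 + 342.18*I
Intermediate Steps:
j(W) = -3/2 + W² + W/2 (j(W) = -3/2 + ((W² + W*W) + W)/2 = -3/2 + ((W² + W²) + W)/2 = -3/2 + (2*W² + W)/2 = -3/2 + (W + 2*W²)/2 = -3/2 + (W² + W/2) = -3/2 + W² + W/2)
k = 1549 (k = (½)*3098 = 1549)
y(n, L) = n + L*n² (y(n, L) = n²*L + n = L*n² + n = n + L*n²)
S = I*√117086 (S = √(-92 + (-3/2 + 7² + (½)*7)*(1 - 45*(-3/2 + 7² + (½)*7))) = √(-92 + (-3/2 + 49 + 7/2)*(1 - 45*(-3/2 + 49 + 7/2))) = √(-92 + 51*(1 - 45*51)) = √(-92 + 51*(1 - 2295)) = √(-92 + 51*(-2294)) = √(-92 - 116994) = √(-117086) = I*√117086 ≈ 342.18*I)
k + S = 1549 + I*√117086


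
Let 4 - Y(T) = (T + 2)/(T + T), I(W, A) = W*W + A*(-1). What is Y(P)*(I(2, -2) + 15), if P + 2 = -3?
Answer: 777/10 ≈ 77.700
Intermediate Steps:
P = -5 (P = -2 - 3 = -5)
I(W, A) = W² - A
Y(T) = 4 - (2 + T)/(2*T) (Y(T) = 4 - (T + 2)/(T + T) = 4 - (2 + T)/(2*T))
Y(P)*(I(2, -2) + 15) = (7/2 - 1/(-5))*((2² - 1*(-2)) + 15) = (7/2 - 1*(-⅕))*((4 + 2) + 15) = (7/2 + ⅕)*(6 + 15) = (37/10)*21 = 777/10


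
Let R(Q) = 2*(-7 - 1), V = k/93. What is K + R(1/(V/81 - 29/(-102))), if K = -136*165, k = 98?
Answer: -22456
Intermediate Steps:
K = -22440
V = 98/93 ≈ 1.0538
R(Q) = -16 (R(Q) = 2*(-8) = -16)
K + R(1/(V/81 - 29/(-102))) = -22440 - 16 = -22456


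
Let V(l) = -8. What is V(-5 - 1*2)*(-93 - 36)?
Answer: 1032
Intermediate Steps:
V(-5 - 1*2)*(-93 - 36) = -8*(-93 - 36) = -8*(-129) = 1032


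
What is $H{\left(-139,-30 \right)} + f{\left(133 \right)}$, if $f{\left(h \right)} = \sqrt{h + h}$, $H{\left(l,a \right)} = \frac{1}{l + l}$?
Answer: $- \frac{1}{278} + \sqrt{266} \approx 16.306$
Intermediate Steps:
$H{\left(l,a \right)} = \frac{1}{2 l}$
$f{\left(h \right)} = \sqrt{2} \sqrt{h}$ ($f{\left(h \right)} = \sqrt{2 h} = \sqrt{2} \sqrt{h}$)
$H{\left(-139,-30 \right)} + f{\left(133 \right)} = \frac{1}{2 \left(-139\right)} + \sqrt{2} \sqrt{133} = \frac{1}{2} \left(- \frac{1}{139}\right) + \sqrt{266} = - \frac{1}{278} + \sqrt{266}$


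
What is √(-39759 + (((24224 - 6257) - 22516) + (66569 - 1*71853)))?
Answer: 2*I*√12398 ≈ 222.69*I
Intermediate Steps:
√(-39759 + (((24224 - 6257) - 22516) + (66569 - 1*71853))) = √(-39759 + ((17967 - 22516) + (66569 - 71853))) = √(-39759 + (-4549 - 5284)) = √(-39759 - 9833) = √(-49592) = 2*I*√12398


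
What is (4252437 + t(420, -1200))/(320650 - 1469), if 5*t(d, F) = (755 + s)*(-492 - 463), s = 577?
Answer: 3998025/319181 ≈ 12.526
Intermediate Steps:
t(d, F) = -254412 (t(d, F) = ((755 + 577)*(-492 - 463))/5 = (1332*(-955))/5 = (⅕)*(-1272060) = -254412)
(4252437 + t(420, -1200))/(320650 - 1469) = (4252437 - 254412)/(320650 - 1469) = 3998025/319181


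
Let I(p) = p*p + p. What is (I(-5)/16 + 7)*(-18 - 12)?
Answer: -495/2 ≈ -247.50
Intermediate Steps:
I(p) = p + p² (I(p) = p² + p = p + p²)
(I(-5)/16 + 7)*(-18 - 12) = (-5*(1 - 5)/16 + 7)*(-18 - 12) = (-5*(-4)*(1/16) + 7)*(-30) = (20*(1/16) + 7)*(-30) = (5/4 + 7)*(-30) = (33/4)*(-30) = -495/2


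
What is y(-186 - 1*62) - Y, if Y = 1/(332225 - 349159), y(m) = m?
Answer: -4199631/16934 ≈ -248.00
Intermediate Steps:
Y = -1/16934 (Y = 1/(-16934) = -1/16934 ≈ -5.9053e-5)
y(-186 - 1*62) - Y = (-186 - 1*62) - 1*(-1/16934) = (-186 - 62) + 1/16934 = -248 + 1/16934 = -4199631/16934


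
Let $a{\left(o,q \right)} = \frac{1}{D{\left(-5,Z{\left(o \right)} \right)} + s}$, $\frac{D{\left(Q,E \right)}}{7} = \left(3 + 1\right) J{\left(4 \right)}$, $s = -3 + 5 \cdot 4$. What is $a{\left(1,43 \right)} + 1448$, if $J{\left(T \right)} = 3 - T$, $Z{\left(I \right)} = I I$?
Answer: $\frac{15927}{11} \approx 1447.9$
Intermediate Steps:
$Z{\left(I \right)} = I^{2}$
$s = 17$ ($s = -3 + 20 = 17$)
$D{\left(Q,E \right)} = -28$ ($D{\left(Q,E \right)} = 7 \left(3 + 1\right) \left(3 - 4\right) = 7 \cdot 4 \left(3 - 4\right) = 7 \cdot 4 \left(-1\right) = 7 \left(-4\right) = -28$)
$a{\left(o,q \right)} = - \frac{1}{11}$ ($a{\left(o,q \right)} = \frac{1}{-28 + 17} = \frac{1}{-11} = - \frac{1}{11}$)
$a{\left(1,43 \right)} + 1448 = - \frac{1}{11} + 1448 = \frac{15927}{11}$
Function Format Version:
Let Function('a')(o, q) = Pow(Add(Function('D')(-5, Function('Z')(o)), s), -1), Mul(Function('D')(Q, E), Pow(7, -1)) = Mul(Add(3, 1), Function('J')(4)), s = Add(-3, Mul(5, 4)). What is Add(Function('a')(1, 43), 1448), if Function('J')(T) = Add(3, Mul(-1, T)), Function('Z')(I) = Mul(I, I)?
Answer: Rational(15927, 11) ≈ 1447.9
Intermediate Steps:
Function('Z')(I) = Pow(I, 2)
s = 17 (s = Add(-3, 20) = 17)
Function('D')(Q, E) = -28 (Function('D')(Q, E) = Mul(7, Mul(Add(3, 1), Add(3, Mul(-1, 4)))) = Mul(7, Mul(4, Add(3, -4))) = Mul(7, Mul(4, -1)) = Mul(7, -4) = -28)
Function('a')(o, q) = Rational(-1, 11) (Function('a')(o, q) = Pow(Add(-28, 17), -1) = Pow(-11, -1) = Rational(-1, 11))
Add(Function('a')(1, 43), 1448) = Add(Rational(-1, 11), 1448) = Rational(15927, 11)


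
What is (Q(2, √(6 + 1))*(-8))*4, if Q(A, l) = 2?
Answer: -64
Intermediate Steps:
(Q(2, √(6 + 1))*(-8))*4 = (2*(-8))*4 = -16*4 = -64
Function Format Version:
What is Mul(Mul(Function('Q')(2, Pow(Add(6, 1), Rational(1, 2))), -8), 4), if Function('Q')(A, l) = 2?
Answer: -64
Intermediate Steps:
Mul(Mul(Function('Q')(2, Pow(Add(6, 1), Rational(1, 2))), -8), 4) = Mul(Mul(2, -8), 4) = Mul(-16, 4) = -64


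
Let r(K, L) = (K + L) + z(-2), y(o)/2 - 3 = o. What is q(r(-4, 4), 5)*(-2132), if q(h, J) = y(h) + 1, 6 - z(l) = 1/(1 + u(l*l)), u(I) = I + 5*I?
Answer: -1008436/25 ≈ -40337.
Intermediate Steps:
u(I) = 6*I
y(o) = 6 + 2*o
z(l) = 6 - 1/(1 + 6*l²) (z(l) = 6 - 1/(1 + 6*(l*l)) = 6 - 1/(1 + 6*l²))
r(K, L) = 149/25 + K + L (r(K, L) = (K + L) + (5 + 36*(-2)²)/(1 + 6*(-2)²) = (K + L) + (5 + 36*4)/(1 + 6*4) = (K + L) + (5 + 144)/(1 + 24) = (K + L) + 149/25 = 149/25 + K + L)
q(h, J) = 7 + 2*h (q(h, J) = (6 + 2*h) + 1 = 7 + 2*h)
q(r(-4, 4), 5)*(-2132) = (7 + 2*(149/25 - 4 + 4))*(-2132) = (7 + 2*(149/25))*(-2132) = (7 + 298/25)*(-2132) = (473/25)*(-2132) = -1008436/25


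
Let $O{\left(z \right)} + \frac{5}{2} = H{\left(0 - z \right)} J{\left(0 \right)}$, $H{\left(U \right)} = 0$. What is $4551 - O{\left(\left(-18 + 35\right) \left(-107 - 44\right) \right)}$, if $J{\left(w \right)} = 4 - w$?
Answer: $\frac{9107}{2} \approx 4553.5$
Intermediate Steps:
$O{\left(z \right)} = - \frac{5}{2}$ ($O{\left(z \right)} = - \frac{5}{2} + 0 \left(4 - 0\right) = - \frac{5}{2} + 0 \left(4 + 0\right) = - \frac{5}{2} + 0 \cdot 4 = - \frac{5}{2} + 0 = - \frac{5}{2}$)
$4551 - O{\left(\left(-18 + 35\right) \left(-107 - 44\right) \right)} = 4551 - - \frac{5}{2} = 4551 + \frac{5}{2} = \frac{9107}{2}$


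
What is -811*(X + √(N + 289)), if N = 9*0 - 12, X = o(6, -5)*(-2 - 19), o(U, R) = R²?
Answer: 425775 - 811*√277 ≈ 4.1228e+5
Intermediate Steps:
X = -525 (X = (-5)²*(-2 - 19) = 25*(-21) = -525)
N = -12 (N = 0 - 12 = -12)
-811*(X + √(N + 289)) = -811*(-525 + √(-12 + 289)) = -811*(-525 + √277) = 425775 - 811*√277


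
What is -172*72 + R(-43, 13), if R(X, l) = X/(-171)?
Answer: -2117621/171 ≈ -12384.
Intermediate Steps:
R(X, l) = -X/171 (R(X, l) = X*(-1/171) = -X/171)
-172*72 + R(-43, 13) = -172*72 - 1/171*(-43) = -12384 + 43/171 = -2117621/171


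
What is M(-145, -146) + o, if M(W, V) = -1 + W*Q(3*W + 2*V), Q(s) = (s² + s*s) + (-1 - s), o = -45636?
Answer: -153424317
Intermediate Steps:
Q(s) = -1 - s + 2*s² (Q(s) = (s² + s²) + (-1 - s) = 2*s² + (-1 - s) = -1 - s + 2*s²)
M(W, V) = -1 + W*(-1 - 3*W - 2*V + 2*(2*V + 3*W)²) (M(W, V) = -1 + W*(-1 - (3*W + 2*V) + 2*(3*W + 2*V)²) = -1 + W*(-1 - (2*V + 3*W) + 2*(2*V + 3*W)²) = -1 + W*(-1 + (-3*W - 2*V) + 2*(2*V + 3*W)²) = -1 + W*(-1 - 3*W - 2*V + 2*(2*V + 3*W)²))
M(-145, -146) + o = (-1 - 1*(-145)*(1 - 2*(2*(-146) + 3*(-145))² + 2*(-146) + 3*(-145))) - 45636 = (-1 - 1*(-145)*(1 - 2*(-292 - 435)² - 292 - 435)) - 45636 = (-1 - 1*(-145)*(1 - 2*(-727)² - 292 - 435)) - 45636 = (-1 - 1*(-145)*(1 - 2*528529 - 292 - 435)) - 45636 = (-1 - 1*(-145)*(1 - 1057058 - 292 - 435)) - 45636 = (-1 - 1*(-145)*(-1057784)) - 45636 = (-1 - 153378680) - 45636 = -153378681 - 45636 = -153424317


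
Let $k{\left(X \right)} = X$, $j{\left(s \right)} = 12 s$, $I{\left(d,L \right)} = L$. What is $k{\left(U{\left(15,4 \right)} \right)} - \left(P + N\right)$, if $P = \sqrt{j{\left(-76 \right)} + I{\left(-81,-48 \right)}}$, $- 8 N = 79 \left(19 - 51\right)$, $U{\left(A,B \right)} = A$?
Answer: $-301 - 8 i \sqrt{15} \approx -301.0 - 30.984 i$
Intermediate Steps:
$N = 316$ ($N = - \frac{79 \left(19 - 51\right)}{8} = - \frac{79 \left(-32\right)}{8} = \left(- \frac{1}{8}\right) \left(-2528\right) = 316$)
$P = 8 i \sqrt{15}$ ($P = \sqrt{12 \left(-76\right) - 48} = \sqrt{-912 - 48} = \sqrt{-960} = 8 i \sqrt{15} \approx 30.984 i$)
$k{\left(U{\left(15,4 \right)} \right)} - \left(P + N\right) = 15 - \left(8 i \sqrt{15} + 316\right) = 15 - \left(316 + 8 i \sqrt{15}\right) = -301 - 8 i \sqrt{15}$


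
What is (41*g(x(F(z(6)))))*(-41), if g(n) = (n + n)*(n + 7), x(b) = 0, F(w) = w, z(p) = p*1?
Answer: 0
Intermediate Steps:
z(p) = p
g(n) = 2*n*(7 + n) (g(n) = (2*n)*(7 + n) = 2*n*(7 + n))
(41*g(x(F(z(6)))))*(-41) = (41*(2*0*(7 + 0)))*(-41) = (41*(2*0*7))*(-41) = (41*0)*(-41) = 0*(-41) = 0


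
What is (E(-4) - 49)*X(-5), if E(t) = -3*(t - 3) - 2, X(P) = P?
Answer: 150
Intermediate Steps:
E(t) = 7 - 3*t (E(t) = -3*(-3 + t) - 2 = (9 - 3*t) - 2 = 7 - 3*t)
(E(-4) - 49)*X(-5) = ((7 - 3*(-4)) - 49)*(-5) = ((7 + 12) - 49)*(-5) = (19 - 49)*(-5) = -30*(-5) = 150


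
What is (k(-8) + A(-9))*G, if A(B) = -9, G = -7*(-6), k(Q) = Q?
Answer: -714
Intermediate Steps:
G = 42
(k(-8) + A(-9))*G = (-8 - 9)*42 = -17*42 = -714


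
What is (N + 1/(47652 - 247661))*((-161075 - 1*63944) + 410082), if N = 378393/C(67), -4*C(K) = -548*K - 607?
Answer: 18674583018556325/2488311969 ≈ 7.5049e+6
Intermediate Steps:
C(K) = 607/4 + 137*K (C(K) = -(-548*K - 607)/4 = -(-607 - 548*K)/4 = 607/4 + 137*K)
N = 504524/12441 (N = 378393/(607/4 + 137*67) = 378393/(607/4 + 9179) = 378393/(37323/4) = 378393*(4/37323) = 504524/12441 ≈ 40.553)
(N + 1/(47652 - 247661))*((-161075 - 1*63944) + 410082) = (504524/12441 + 1/(47652 - 247661))*((-161075 - 1*63944) + 410082) = (504524/12441 + 1/(-200009))*((-161075 - 63944) + 410082) = (504524/12441 - 1/200009)*(-225019 + 410082) = (100909328275/2488311969)*185063 = 18674583018556325/2488311969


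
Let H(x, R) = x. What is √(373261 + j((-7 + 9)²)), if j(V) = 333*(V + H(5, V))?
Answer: √376258 ≈ 613.40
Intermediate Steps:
j(V) = 1665 + 333*V (j(V) = 333*(V + 5) = 333*(5 + V) = 1665 + 333*V)
√(373261 + j((-7 + 9)²)) = √(373261 + (1665 + 333*(-7 + 9)²)) = √(373261 + (1665 + 333*2²)) = √(373261 + (1665 + 333*4)) = √(373261 + (1665 + 1332)) = √(373261 + 2997) = √376258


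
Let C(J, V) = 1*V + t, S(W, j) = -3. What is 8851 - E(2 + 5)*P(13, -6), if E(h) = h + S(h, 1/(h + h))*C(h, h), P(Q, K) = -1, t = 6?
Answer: 8819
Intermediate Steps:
C(J, V) = 6 + V (C(J, V) = 1*V + 6 = V + 6 = 6 + V)
E(h) = -18 - 2*h (E(h) = h - 3*(6 + h) = h + (-18 - 3*h) = -18 - 2*h)
8851 - E(2 + 5)*P(13, -6) = 8851 - (-18 - 2*(2 + 5))*(-1) = 8851 - (-18 - 2*7)*(-1) = 8851 - (-18 - 14)*(-1) = 8851 - (-32)*(-1) = 8851 - 1*32 = 8851 - 32 = 8819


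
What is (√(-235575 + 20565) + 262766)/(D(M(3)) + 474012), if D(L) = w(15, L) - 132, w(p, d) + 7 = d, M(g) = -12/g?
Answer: 262766/473869 + 3*I*√23890/473869 ≈ 0.55451 + 0.00097852*I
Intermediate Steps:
w(p, d) = -7 + d
D(L) = -139 + L (D(L) = (-7 + L) - 132 = -139 + L)
(√(-235575 + 20565) + 262766)/(D(M(3)) + 474012) = (√(-235575 + 20565) + 262766)/((-139 - 12/3) + 474012) = (√(-215010) + 262766)/((-139 - 12*⅓) + 474012) = (3*I*√23890 + 262766)/((-139 - 4) + 474012) = (262766 + 3*I*√23890)/(-143 + 474012) = (262766 + 3*I*√23890)/473869 = (262766 + 3*I*√23890)*(1/473869) = 262766/473869 + 3*I*√23890/473869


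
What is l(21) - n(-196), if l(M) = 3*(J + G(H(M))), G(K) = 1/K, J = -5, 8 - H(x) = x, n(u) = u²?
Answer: -499606/13 ≈ -38431.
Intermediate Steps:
H(x) = 8 - x
l(M) = -15 + 3/(8 - M) (l(M) = 3*(-5 + 1/(8 - M)) = -15 + 3/(8 - M))
l(21) - n(-196) = 3*(39 - 5*21)/(-8 + 21) - 1*(-196)² = 3*(39 - 105)/13 - 1*38416 = 3*(1/13)*(-66) - 38416 = -198/13 - 38416 = -499606/13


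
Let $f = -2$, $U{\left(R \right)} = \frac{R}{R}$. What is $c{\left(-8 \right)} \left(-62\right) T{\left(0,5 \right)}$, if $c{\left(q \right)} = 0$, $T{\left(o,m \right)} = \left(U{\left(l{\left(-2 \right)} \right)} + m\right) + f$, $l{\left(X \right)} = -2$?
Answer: $0$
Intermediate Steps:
$U{\left(R \right)} = 1$
$T{\left(o,m \right)} = -1 + m$ ($T{\left(o,m \right)} = \left(1 + m\right) - 2 = -1 + m$)
$c{\left(-8 \right)} \left(-62\right) T{\left(0,5 \right)} = 0 \left(-62\right) \left(-1 + 5\right) = 0 \cdot 4 = 0$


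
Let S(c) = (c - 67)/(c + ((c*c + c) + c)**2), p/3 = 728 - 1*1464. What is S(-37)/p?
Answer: 13/462848688 ≈ 2.8087e-8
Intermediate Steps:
p = -2208 (p = 3*(728 - 1*1464) = 3*(728 - 1464) = 3*(-736) = -2208)
S(c) = (-67 + c)/(c + (c**2 + 2*c)**2) (S(c) = (-67 + c)/(c + ((c**2 + c) + c)**2) = (-67 + c)/(c + ((c + c**2) + c)**2) = (-67 + c)/(c + (c**2 + 2*c)**2))
S(-37)/p = ((-67 - 37)/((-37)*(1 - 37*(2 - 37)**2)))/(-2208) = -1/37*(-104)/(1 - 37*(-35)**2)*(-1/2208) = -1/37*(-104)/(1 - 37*1225)*(-1/2208) = -1/37*(-104)/(1 - 45325)*(-1/2208) = -1/37*(-104)/(-45324)*(-1/2208) = -1/37*(-1/45324)*(-104)*(-1/2208) = -26/419247*(-1/2208) = 13/462848688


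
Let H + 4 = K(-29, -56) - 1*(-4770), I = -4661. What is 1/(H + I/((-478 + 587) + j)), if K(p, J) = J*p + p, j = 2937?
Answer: 3046/19370945 ≈ 0.00015725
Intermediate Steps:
K(p, J) = p + J*p
H = 6361 (H = -4 + (-29*(1 - 56) - 1*(-4770)) = -4 + (-29*(-55) + 4770) = -4 + (1595 + 4770) = -4 + 6365 = 6361)
1/(H + I/((-478 + 587) + j)) = 1/(6361 - 4661/((-478 + 587) + 2937)) = 1/(6361 - 4661/(109 + 2937)) = 1/(6361 - 4661/3046) = 1/(19370945/3046) = 3046/19370945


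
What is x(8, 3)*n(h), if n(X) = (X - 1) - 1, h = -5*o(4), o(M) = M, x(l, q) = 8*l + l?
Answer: -1584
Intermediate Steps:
x(l, q) = 9*l
h = -20 (h = -5*4 = -20)
n(X) = -2 + X (n(X) = (-1 + X) - 1 = -2 + X)
x(8, 3)*n(h) = (9*8)*(-2 - 20) = 72*(-22) = -1584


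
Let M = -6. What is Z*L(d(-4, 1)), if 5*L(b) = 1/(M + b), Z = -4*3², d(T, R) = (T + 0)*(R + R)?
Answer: 18/35 ≈ 0.51429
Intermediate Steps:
d(T, R) = 2*R*T (d(T, R) = T*(2*R) = 2*R*T)
Z = -36 (Z = -4*9 = -36)
L(b) = 1/(5*(-6 + b))
Z*L(d(-4, 1)) = -36/(5*(-6 + 2*1*(-4))) = -36/(5*(-6 - 8)) = -36/(5*(-14)) = -36*(-1)/(5*14) = -36*(-1/70) = 18/35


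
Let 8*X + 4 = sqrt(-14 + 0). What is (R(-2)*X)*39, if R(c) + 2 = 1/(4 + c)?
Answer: 117/4 - 117*I*sqrt(14)/16 ≈ 29.25 - 27.361*I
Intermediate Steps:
R(c) = -2 + 1/(4 + c)
X = -1/2 + I*sqrt(14)/8 (X = -1/2 + sqrt(-14 + 0)/8 = -1/2 + sqrt(-14)/8 = -1/2 + (I*sqrt(14))/8 = -1/2 + I*sqrt(14)/8 ≈ -0.5 + 0.46771*I)
(R(-2)*X)*39 = (((-7 - 2*(-2))/(4 - 2))*(-1/2 + I*sqrt(14)/8))*39 = (((-7 + 4)/2)*(-1/2 + I*sqrt(14)/8))*39 = (((1/2)*(-3))*(-1/2 + I*sqrt(14)/8))*39 = -3*(-1/2 + I*sqrt(14)/8)/2*39 = (3/4 - 3*I*sqrt(14)/16)*39 = 117/4 - 117*I*sqrt(14)/16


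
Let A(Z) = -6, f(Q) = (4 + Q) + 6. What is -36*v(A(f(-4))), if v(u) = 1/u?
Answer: 6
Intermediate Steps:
f(Q) = 10 + Q
-36*v(A(f(-4))) = -36/(-6) = -36*(-1/6) = 6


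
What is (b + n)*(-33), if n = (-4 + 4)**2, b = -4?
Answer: 132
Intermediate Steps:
n = 0 (n = 0**2 = 0)
(b + n)*(-33) = (-4 + 0)*(-33) = -4*(-33) = 132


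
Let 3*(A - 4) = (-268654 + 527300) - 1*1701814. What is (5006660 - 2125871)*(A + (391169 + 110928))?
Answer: 60626204505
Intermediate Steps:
A = -481052 (A = 4 + ((-268654 + 527300) - 1*1701814)/3 = 4 + (258646 - 1701814)/3 = 4 + (⅓)*(-1443168) = 4 - 481056 = -481052)
(5006660 - 2125871)*(A + (391169 + 110928)) = (5006660 - 2125871)*(-481052 + (391169 + 110928)) = 2880789*(-481052 + 502097) = 2880789*21045 = 60626204505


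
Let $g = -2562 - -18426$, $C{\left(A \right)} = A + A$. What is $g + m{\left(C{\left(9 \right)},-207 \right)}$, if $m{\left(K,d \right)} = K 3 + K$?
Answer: $15936$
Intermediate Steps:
$C{\left(A \right)} = 2 A$
$m{\left(K,d \right)} = 4 K$ ($m{\left(K,d \right)} = 3 K + K = 4 K$)
$g = 15864$ ($g = -2562 + 18426 = 15864$)
$g + m{\left(C{\left(9 \right)},-207 \right)} = 15864 + 4 \cdot 2 \cdot 9 = 15864 + 4 \cdot 18 = 15864 + 72 = 15936$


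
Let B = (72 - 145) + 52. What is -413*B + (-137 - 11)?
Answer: 8525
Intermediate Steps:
B = -21 (B = -73 + 52 = -21)
-413*B + (-137 - 11) = -413*(-21) + (-137 - 11) = 8673 - 148 = 8525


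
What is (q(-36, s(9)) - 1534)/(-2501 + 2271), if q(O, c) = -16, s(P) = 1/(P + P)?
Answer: 155/23 ≈ 6.7391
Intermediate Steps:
s(P) = 1/(2*P)
(q(-36, s(9)) - 1534)/(-2501 + 2271) = (-16 - 1534)/(-2501 + 2271) = -1550/(-230) = -1550*(-1/230) = 155/23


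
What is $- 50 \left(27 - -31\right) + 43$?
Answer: $-2857$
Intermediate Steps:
$- 50 \left(27 - -31\right) + 43 = - 50 \left(27 + 31\right) + 43 = \left(-50\right) 58 + 43 = -2900 + 43 = -2857$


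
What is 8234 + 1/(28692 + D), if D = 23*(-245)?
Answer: 189851339/23057 ≈ 8234.0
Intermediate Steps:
D = -5635
8234 + 1/(28692 + D) = 8234 + 1/(28692 - 5635) = 8234 + 1/23057 = 189851339/23057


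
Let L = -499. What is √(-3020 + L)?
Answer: 3*I*√391 ≈ 59.321*I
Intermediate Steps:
√(-3020 + L) = √(-3020 - 499) = √(-3519) = 3*I*√391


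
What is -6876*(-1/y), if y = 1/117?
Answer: 804492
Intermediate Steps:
y = 1/117 ≈ 0.0085470
-6876*(-1/y) = -6876/((1/117)*(-1)) = -6876/(-1/117) = -6876*(-117) = 804492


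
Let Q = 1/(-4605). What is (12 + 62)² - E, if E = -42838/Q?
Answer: -197263514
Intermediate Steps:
Q = -1/4605 ≈ -0.00021716
E = 197268990 (E = -42838/(-1/4605) = -42838*(-4605) = 197268990)
(12 + 62)² - E = (12 + 62)² - 1*197268990 = 74² - 197268990 = 5476 - 197268990 = -197263514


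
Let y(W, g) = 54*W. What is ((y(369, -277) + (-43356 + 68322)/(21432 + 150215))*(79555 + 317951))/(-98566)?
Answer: -679787549529264/8459279101 ≈ -80360.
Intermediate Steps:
((y(369, -277) + (-43356 + 68322)/(21432 + 150215))*(79555 + 317951))/(-98566) = ((54*369 + (-43356 + 68322)/(21432 + 150215))*(79555 + 317951))/(-98566) = ((19926 + 24966/171647)*397506)*(-1/98566) = ((3420263088/171647)*397506)*(-1/98566) = (1359575099058528/171647)*(-1/98566) = -679787549529264/8459279101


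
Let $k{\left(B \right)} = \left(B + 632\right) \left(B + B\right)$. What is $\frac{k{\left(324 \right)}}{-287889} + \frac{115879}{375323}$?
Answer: $- \frac{66382601731}{36017121049} \approx -1.8431$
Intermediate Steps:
$k{\left(B \right)} = 2 B \left(632 + B\right)$ ($k{\left(B \right)} = \left(632 + B\right) 2 B = 2 B \left(632 + B\right)$)
$\frac{k{\left(324 \right)}}{-287889} + \frac{115879}{375323} = \frac{2 \cdot 324 \left(632 + 324\right)}{-287889} + \frac{115879}{375323} = 2 \cdot 324 \cdot 956 \left(- \frac{1}{287889}\right) + 115879 \cdot \frac{1}{375323} = 619488 \left(- \frac{1}{287889}\right) + \frac{115879}{375323} = - \frac{206496}{95963} + \frac{115879}{375323} = - \frac{66382601731}{36017121049}$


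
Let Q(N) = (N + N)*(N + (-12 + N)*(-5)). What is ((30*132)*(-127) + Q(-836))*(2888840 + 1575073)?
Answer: -27651298398504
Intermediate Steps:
Q(N) = 2*N*(60 - 4*N) (Q(N) = (2*N)*(N + (60 - 5*N)) = (2*N)*(60 - 4*N) = 2*N*(60 - 4*N))
((30*132)*(-127) + Q(-836))*(2888840 + 1575073) = ((30*132)*(-127) + 8*(-836)*(15 - 1*(-836)))*(2888840 + 1575073) = (3960*(-127) + 8*(-836)*(15 + 836))*4463913 = (-502920 + 8*(-836)*851)*4463913 = (-502920 - 5691488)*4463913 = -6194408*4463913 = -27651298398504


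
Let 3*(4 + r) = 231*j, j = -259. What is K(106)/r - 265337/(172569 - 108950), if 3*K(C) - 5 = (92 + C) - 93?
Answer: -15885029507/3807024579 ≈ -4.1726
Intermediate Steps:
K(C) = 4/3 + C/3 (K(C) = 5/3 + ((92 + C) - 93)/3 = 5/3 + (-1 + C)/3 = 5/3 + (-1/3 + C/3) = 4/3 + C/3)
r = -19947 (r = -4 + (231*(-259))/3 = -4 + (1/3)*(-59829) = -4 - 19943 = -19947)
K(106)/r - 265337/(172569 - 108950) = (4/3 + (1/3)*106)/(-19947) - 265337/(172569 - 108950) = (4/3 + 106/3)*(-1/19947) - 265337/63619 = (110/3)*(-1/19947) - 265337*1/63619 = -110/59841 - 265337/63619 = -15885029507/3807024579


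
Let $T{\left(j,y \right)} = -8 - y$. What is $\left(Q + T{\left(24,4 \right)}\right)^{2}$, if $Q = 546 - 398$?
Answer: $18496$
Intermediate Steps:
$Q = 148$ ($Q = 546 - 398 = 148$)
$\left(Q + T{\left(24,4 \right)}\right)^{2} = \left(148 - 12\right)^{2} = 136^{2} = 18496$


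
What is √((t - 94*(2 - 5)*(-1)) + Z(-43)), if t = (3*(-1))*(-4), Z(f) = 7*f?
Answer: I*√571 ≈ 23.896*I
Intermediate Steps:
t = 12 (t = -3*(-4) = 12)
√((t - 94*(2 - 5)*(-1)) + Z(-43)) = √((12 - 94*(2 - 5)*(-1)) + 7*(-43)) = √((12 - (-282)*(-1)) - 301) = √((12 - 94*3) - 301) = √((12 - 282) - 301) = √(-270 - 301) = √(-571) = I*√571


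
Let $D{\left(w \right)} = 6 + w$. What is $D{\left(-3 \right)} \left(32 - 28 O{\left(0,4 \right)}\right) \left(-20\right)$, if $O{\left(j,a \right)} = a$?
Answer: $4800$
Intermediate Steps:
$D{\left(-3 \right)} \left(32 - 28 O{\left(0,4 \right)}\right) \left(-20\right) = \left(6 - 3\right) \left(32 - 112\right) \left(-20\right) = 3 \left(32 - 112\right) \left(-20\right) = 3 \left(-80\right) \left(-20\right) = \left(-240\right) \left(-20\right) = 4800$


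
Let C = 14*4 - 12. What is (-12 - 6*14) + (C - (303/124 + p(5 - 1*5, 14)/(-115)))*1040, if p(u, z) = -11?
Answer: 30675564/713 ≈ 43023.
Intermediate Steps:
C = 44 (C = 56 - 12 = 44)
(-12 - 6*14) + (C - (303/124 + p(5 - 1*5, 14)/(-115)))*1040 = (-12 - 6*14) + (44 - (303/124 - 11/(-115)))*1040 = (-12 - 84) + (44 - (303*(1/124) - 11*(-1/115)))*1040 = -96 + (44 - (303/124 + 11/115))*1040 = -96 + (44 - 1*36209/14260)*1040 = -96 + (44 - 36209/14260)*1040 = -96 + (591231/14260)*1040 = -96 + 30744012/713 = 30675564/713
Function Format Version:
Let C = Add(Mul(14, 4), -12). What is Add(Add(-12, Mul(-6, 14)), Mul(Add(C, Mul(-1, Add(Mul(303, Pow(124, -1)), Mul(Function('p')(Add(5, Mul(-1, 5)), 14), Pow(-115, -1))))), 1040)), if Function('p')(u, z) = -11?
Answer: Rational(30675564, 713) ≈ 43023.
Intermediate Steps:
C = 44 (C = Add(56, -12) = 44)
Add(Add(-12, Mul(-6, 14)), Mul(Add(C, Mul(-1, Add(Mul(303, Pow(124, -1)), Mul(Function('p')(Add(5, Mul(-1, 5)), 14), Pow(-115, -1))))), 1040)) = Add(Add(-12, Mul(-6, 14)), Mul(Add(44, Mul(-1, Add(Mul(303, Pow(124, -1)), Mul(-11, Pow(-115, -1))))), 1040)) = Add(Add(-12, -84), Mul(Add(44, Mul(-1, Add(Mul(303, Rational(1, 124)), Mul(-11, Rational(-1, 115))))), 1040)) = Add(-96, Mul(Add(44, Mul(-1, Add(Rational(303, 124), Rational(11, 115)))), 1040)) = Add(-96, Mul(Add(44, Mul(-1, Rational(36209, 14260))), 1040)) = Add(-96, Mul(Add(44, Rational(-36209, 14260)), 1040)) = Add(-96, Mul(Rational(591231, 14260), 1040)) = Add(-96, Rational(30744012, 713)) = Rational(30675564, 713)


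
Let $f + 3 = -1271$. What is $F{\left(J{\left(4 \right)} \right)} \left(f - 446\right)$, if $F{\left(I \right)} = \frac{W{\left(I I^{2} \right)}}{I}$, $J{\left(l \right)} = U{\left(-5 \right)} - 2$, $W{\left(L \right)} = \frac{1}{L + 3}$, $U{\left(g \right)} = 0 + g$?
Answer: $- \frac{86}{119} \approx -0.72269$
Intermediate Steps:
$f = -1274$ ($f = -3 - 1271 = -1274$)
$U{\left(g \right)} = g$
$W{\left(L \right)} = \frac{1}{3 + L}$
$J{\left(l \right)} = -7$ ($J{\left(l \right)} = -5 - 2 = -7$)
$F{\left(I \right)} = \frac{1}{I \left(3 + I^{3}\right)}$ ($F{\left(I \right)} = \frac{1}{\left(3 + I I^{2}\right) I} = \frac{1}{\left(3 + I^{3}\right) I} = \frac{1}{I \left(3 + I^{3}\right)}$)
$F{\left(J{\left(4 \right)} \right)} \left(f - 446\right) = \frac{1}{\left(-7\right) \left(3 + \left(-7\right)^{3}\right)} \left(-1274 - 446\right) = - \frac{1}{7 \left(3 - 343\right)} \left(-1720\right) = - \frac{1}{7 \left(-340\right)} \left(-1720\right) = \left(- \frac{1}{7}\right) \left(- \frac{1}{340}\right) \left(-1720\right) = \frac{1}{2380} \left(-1720\right) = - \frac{86}{119}$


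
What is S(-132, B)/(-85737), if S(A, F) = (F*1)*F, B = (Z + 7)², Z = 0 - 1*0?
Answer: -2401/85737 ≈ -0.028004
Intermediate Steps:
Z = 0 (Z = 0 + 0 = 0)
B = 49 (B = (0 + 7)² = 7² = 49)
S(A, F) = F² (S(A, F) = F*F = F²)
S(-132, B)/(-85737) = 49²/(-85737) = 2401*(-1/85737) = -2401/85737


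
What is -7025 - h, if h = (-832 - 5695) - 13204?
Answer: 12706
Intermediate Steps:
h = -19731 (h = -6527 - 13204 = -19731)
-7025 - h = -7025 - 1*(-19731) = -7025 + 19731 = 12706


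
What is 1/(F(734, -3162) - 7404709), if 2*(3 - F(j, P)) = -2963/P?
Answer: -6324/46827363707 ≈ -1.3505e-7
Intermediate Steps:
F(j, P) = 3 + 2963/(2*P) (F(j, P) = 3 - (-2963)/(2*P) = 3 + 2963/(2*P))
1/(F(734, -3162) - 7404709) = 1/((3 + (2963/2)/(-3162)) - 7404709) = 1/((3 + (2963/2)*(-1/3162)) - 7404709) = 1/((3 - 2963/6324) - 7404709) = 1/(16009/6324 - 7404709) = 1/(-46827363707/6324) = -6324/46827363707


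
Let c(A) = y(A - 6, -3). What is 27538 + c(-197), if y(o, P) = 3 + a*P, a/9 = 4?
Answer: 27433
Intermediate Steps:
a = 36 (a = 9*4 = 36)
y(o, P) = 3 + 36*P
c(A) = -105 (c(A) = 3 + 36*(-3) = 3 - 108 = -105)
27538 + c(-197) = 27538 - 105 = 27433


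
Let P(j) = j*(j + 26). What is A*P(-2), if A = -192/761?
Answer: 9216/761 ≈ 12.110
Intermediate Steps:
A = -192/761 (A = -192*1/761 = -192/761 ≈ -0.25230)
P(j) = j*(26 + j)
A*P(-2) = -(-384)*(26 - 2)/761 = -(-384)*24/761 = -192/761*(-48) = 9216/761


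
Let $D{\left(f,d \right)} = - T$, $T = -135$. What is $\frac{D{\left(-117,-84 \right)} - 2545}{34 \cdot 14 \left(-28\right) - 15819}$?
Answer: $\frac{2410}{29147} \approx 0.082684$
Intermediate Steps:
$D{\left(f,d \right)} = 135$ ($D{\left(f,d \right)} = \left(-1\right) \left(-135\right) = 135$)
$\frac{D{\left(-117,-84 \right)} - 2545}{34 \cdot 14 \left(-28\right) - 15819} = \frac{135 - 2545}{34 \cdot 14 \left(-28\right) - 15819} = - \frac{2410}{476 \left(-28\right) - 15819} = - \frac{2410}{-13328 - 15819} = - \frac{2410}{-29147} = \left(-2410\right) \left(- \frac{1}{29147}\right) = \frac{2410}{29147}$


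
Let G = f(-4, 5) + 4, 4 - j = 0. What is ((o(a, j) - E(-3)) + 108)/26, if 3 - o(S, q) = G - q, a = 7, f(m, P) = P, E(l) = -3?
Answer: 109/26 ≈ 4.1923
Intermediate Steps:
j = 4 (j = 4 - 1*0 = 4 + 0 = 4)
G = 9 (G = 5 + 4 = 9)
o(S, q) = -6 + q (o(S, q) = 3 - (9 - q) = 3 + (-9 + q) = -6 + q)
((o(a, j) - E(-3)) + 108)/26 = (((-6 + 4) - 1*(-3)) + 108)/26 = ((-2 + 3) + 108)*(1/26) = (1 + 108)*(1/26) = 109*(1/26) = 109/26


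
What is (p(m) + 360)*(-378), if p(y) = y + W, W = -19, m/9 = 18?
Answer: -190134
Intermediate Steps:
m = 162 (m = 9*18 = 162)
p(y) = -19 + y (p(y) = y - 19 = -19 + y)
(p(m) + 360)*(-378) = ((-19 + 162) + 360)*(-378) = (143 + 360)*(-378) = 503*(-378) = -190134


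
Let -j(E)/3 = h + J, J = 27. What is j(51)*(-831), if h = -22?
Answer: 12465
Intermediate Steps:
j(E) = -15 (j(E) = -3*(-22 + 27) = -3*5 = -15)
j(51)*(-831) = -15*(-831) = 12465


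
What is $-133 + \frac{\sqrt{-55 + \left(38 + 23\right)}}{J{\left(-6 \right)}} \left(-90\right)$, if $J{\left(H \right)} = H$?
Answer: $-133 + 15 \sqrt{6} \approx -96.258$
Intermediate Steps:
$-133 + \frac{\sqrt{-55 + \left(38 + 23\right)}}{J{\left(-6 \right)}} \left(-90\right) = -133 + \frac{\sqrt{-55 + \left(38 + 23\right)}}{-6} \left(-90\right) = -133 + \sqrt{-55 + 61} \left(- \frac{1}{6}\right) \left(-90\right) = -133 + \sqrt{6} \left(- \frac{1}{6}\right) \left(-90\right) = -133 + - \frac{\sqrt{6}}{6} \left(-90\right) = -133 + 15 \sqrt{6}$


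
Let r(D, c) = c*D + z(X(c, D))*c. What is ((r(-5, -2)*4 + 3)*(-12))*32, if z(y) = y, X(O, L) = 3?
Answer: -7296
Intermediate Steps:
r(D, c) = 3*c + D*c (r(D, c) = c*D + 3*c = D*c + 3*c = 3*c + D*c)
((r(-5, -2)*4 + 3)*(-12))*32 = ((-2*(3 - 5)*4 + 3)*(-12))*32 = ((-2*(-2)*4 + 3)*(-12))*32 = ((4*4 + 3)*(-12))*32 = ((16 + 3)*(-12))*32 = (19*(-12))*32 = -228*32 = -7296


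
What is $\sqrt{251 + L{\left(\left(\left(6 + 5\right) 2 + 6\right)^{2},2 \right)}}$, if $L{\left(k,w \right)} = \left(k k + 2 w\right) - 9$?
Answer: $\sqrt{614902} \approx 784.16$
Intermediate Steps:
$L{\left(k,w \right)} = -9 + k^{2} + 2 w$ ($L{\left(k,w \right)} = \left(k^{2} + 2 w\right) - 9 = -9 + k^{2} + 2 w$)
$\sqrt{251 + L{\left(\left(\left(6 + 5\right) 2 + 6\right)^{2},2 \right)}} = \sqrt{251 + \left(-9 + \left(\left(\left(6 + 5\right) 2 + 6\right)^{2}\right)^{2} + 2 \cdot 2\right)} = \sqrt{251 + \left(-9 + \left(\left(11 \cdot 2 + 6\right)^{2}\right)^{2} + 4\right)} = \sqrt{251 + \left(-9 + \left(\left(22 + 6\right)^{2}\right)^{2} + 4\right)} = \sqrt{251 + \left(-9 + \left(28^{2}\right)^{2} + 4\right)} = \sqrt{251 + \left(-9 + 784^{2} + 4\right)} = \sqrt{251 + \left(-9 + 614656 + 4\right)} = \sqrt{251 + 614651} = \sqrt{614902}$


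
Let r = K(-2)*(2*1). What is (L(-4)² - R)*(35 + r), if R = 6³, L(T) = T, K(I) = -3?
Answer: -5800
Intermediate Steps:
R = 216
r = -6 ≈ -6.0000
(L(-4)² - R)*(35 + r) = ((-4)² - 1*216)*(35 - 6) = (16 - 216)*29 = -200*29 = -5800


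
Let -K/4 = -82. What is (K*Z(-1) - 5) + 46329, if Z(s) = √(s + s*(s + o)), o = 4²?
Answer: 46324 + 1312*I ≈ 46324.0 + 1312.0*I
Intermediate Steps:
o = 16
K = 328 (K = -4*(-82) = 328)
Z(s) = √(s + s*(16 + s)) (Z(s) = √(s + s*(s + 16)) = √(s + s*(16 + s)))
(K*Z(-1) - 5) + 46329 = (328*√(-(17 - 1)) - 5) + 46329 = (328*√(-1*16) - 5) + 46329 = (328*√(-16) - 5) + 46329 = (328*(4*I) - 5) + 46329 = (1312*I - 5) + 46329 = (-5 + 1312*I) + 46329 = 46324 + 1312*I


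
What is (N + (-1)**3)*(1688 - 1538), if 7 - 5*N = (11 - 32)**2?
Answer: -13170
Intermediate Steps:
N = -434/5 (N = 7/5 - (11 - 32)**2/5 = 7/5 - 1/5*(-21)**2 = 7/5 - 1/5*441 = 7/5 - 441/5 = -434/5 ≈ -86.800)
(N + (-1)**3)*(1688 - 1538) = (-434/5 + (-1)**3)*(1688 - 1538) = (-434/5 - 1)*150 = -439/5*150 = -13170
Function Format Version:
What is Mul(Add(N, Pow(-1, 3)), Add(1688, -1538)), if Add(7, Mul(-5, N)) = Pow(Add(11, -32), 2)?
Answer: -13170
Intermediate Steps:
N = Rational(-434, 5) (N = Add(Rational(7, 5), Mul(Rational(-1, 5), Pow(Add(11, -32), 2))) = Add(Rational(7, 5), Mul(Rational(-1, 5), Pow(-21, 2))) = Add(Rational(7, 5), Mul(Rational(-1, 5), 441)) = Add(Rational(7, 5), Rational(-441, 5)) = Rational(-434, 5) ≈ -86.800)
Mul(Add(N, Pow(-1, 3)), Add(1688, -1538)) = Mul(Add(Rational(-434, 5), Pow(-1, 3)), Add(1688, -1538)) = Mul(Add(Rational(-434, 5), -1), 150) = Mul(Rational(-439, 5), 150) = -13170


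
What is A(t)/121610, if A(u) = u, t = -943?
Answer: -943/121610 ≈ -0.0077543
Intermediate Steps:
A(t)/121610 = -943/121610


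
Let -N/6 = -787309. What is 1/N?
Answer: 1/4723854 ≈ 2.1169e-7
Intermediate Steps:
N = 4723854 (N = -6*(-787309) = 4723854)
1/N = 1/4723854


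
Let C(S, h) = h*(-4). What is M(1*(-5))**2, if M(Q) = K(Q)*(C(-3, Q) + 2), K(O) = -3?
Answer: 4356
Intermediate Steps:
C(S, h) = -4*h
M(Q) = -6 + 12*Q (M(Q) = -3*(-4*Q + 2) = -3*(2 - 4*Q) = -6 + 12*Q)
M(1*(-5))**2 = (-6 + 12*(1*(-5)))**2 = (-6 + 12*(-5))**2 = (-6 - 60)**2 = (-66)**2 = 4356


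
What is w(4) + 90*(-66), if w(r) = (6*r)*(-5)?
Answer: -6060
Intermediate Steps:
w(r) = -30*r
w(4) + 90*(-66) = -30*4 + 90*(-66) = -120 - 5940 = -6060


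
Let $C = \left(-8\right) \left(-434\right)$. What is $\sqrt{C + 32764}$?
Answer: $2 \sqrt{9059} \approx 190.36$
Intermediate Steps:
$C = 3472$
$\sqrt{C + 32764} = \sqrt{3472 + 32764} = \sqrt{36236} = 2 \sqrt{9059}$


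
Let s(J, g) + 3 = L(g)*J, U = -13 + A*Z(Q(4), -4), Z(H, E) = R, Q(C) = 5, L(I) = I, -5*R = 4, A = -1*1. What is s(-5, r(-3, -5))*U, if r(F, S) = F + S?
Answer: -2257/5 ≈ -451.40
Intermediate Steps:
A = -1
R = -⅘ (R = -⅕*4 = -⅘ ≈ -0.80000)
Z(H, E) = -⅘
U = -61/5 (U = -13 - 1*(-⅘) = -13 + ⅘ = -61/5 ≈ -12.200)
s(J, g) = -3 + J*g (s(J, g) = -3 + g*J = -3 + J*g)
s(-5, r(-3, -5))*U = (-3 - 5*(-3 - 5))*(-61/5) = (-3 - 5*(-8))*(-61/5) = (-3 + 40)*(-61/5) = 37*(-61/5) = -2257/5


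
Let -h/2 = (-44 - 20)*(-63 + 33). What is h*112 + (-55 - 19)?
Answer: -430154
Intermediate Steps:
h = -3840 (h = -2*(-44 - 20)*(-63 + 33) = -(-128)*(-30) = -2*1920 = -3840)
h*112 + (-55 - 19) = -3840*112 + (-55 - 19) = -430080 - 74 = -430154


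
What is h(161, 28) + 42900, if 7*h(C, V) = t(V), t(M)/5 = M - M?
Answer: 42900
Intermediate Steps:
t(M) = 0 (t(M) = 5*(M - M) = 5*0 = 0)
h(C, V) = 0 (h(C, V) = (⅐)*0 = 0)
h(161, 28) + 42900 = 0 + 42900 = 42900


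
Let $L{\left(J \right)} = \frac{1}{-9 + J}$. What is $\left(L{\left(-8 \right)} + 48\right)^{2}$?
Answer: $\frac{664225}{289} \approx 2298.4$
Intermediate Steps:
$\left(L{\left(-8 \right)} + 48\right)^{2} = \left(\frac{1}{-9 - 8} + 48\right)^{2} = \left(\frac{1}{-17} + 48\right)^{2} = \left(- \frac{1}{17} + 48\right)^{2} = \left(\frac{815}{17}\right)^{2} = \frac{664225}{289}$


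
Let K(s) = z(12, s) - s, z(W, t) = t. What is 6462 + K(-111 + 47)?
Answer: 6462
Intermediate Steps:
K(s) = 0 (K(s) = s - s = 0)
6462 + K(-111 + 47) = 6462 + 0 = 6462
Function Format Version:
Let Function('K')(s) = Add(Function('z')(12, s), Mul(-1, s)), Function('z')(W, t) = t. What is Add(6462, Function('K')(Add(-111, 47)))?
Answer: 6462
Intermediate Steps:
Function('K')(s) = 0 (Function('K')(s) = Add(s, Mul(-1, s)) = 0)
Add(6462, Function('K')(Add(-111, 47))) = Add(6462, 0) = 6462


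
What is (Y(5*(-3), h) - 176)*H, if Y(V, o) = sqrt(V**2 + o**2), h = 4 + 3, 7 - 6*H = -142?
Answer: -13112/3 + 149*sqrt(274)/6 ≈ -3959.6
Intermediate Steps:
H = 149/6 (H = 7/6 - 1/6*(-142) = 7/6 + 71/3 = 149/6 ≈ 24.833)
h = 7
(Y(5*(-3), h) - 176)*H = (sqrt((5*(-3))**2 + 7**2) - 176)*(149/6) = (sqrt((-15)**2 + 49) - 176)*(149/6) = (sqrt(225 + 49) - 176)*(149/6) = (sqrt(274) - 176)*(149/6) = (-176 + sqrt(274))*(149/6) = -13112/3 + 149*sqrt(274)/6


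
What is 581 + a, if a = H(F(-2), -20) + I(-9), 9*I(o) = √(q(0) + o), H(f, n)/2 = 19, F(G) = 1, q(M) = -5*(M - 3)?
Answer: 619 + √6/9 ≈ 619.27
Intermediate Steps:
q(M) = 15 - 5*M (q(M) = -5*(-3 + M) = 15 - 5*M)
H(f, n) = 38 (H(f, n) = 2*19 = 38)
I(o) = √(15 + o)/9 (I(o) = √((15 - 5*0) + o)/9 = √((15 + 0) + o)/9 = √(15 + o)/9)
a = 38 + √6/9 (a = 38 + √(15 - 9)/9 = 38 + √6/9 ≈ 38.272)
581 + a = 581 + (38 + √6/9) = 619 + √6/9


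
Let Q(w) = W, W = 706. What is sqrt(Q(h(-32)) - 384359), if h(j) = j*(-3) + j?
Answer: I*sqrt(383653) ≈ 619.4*I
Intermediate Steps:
h(j) = -2*j (h(j) = -3*j + j = -2*j)
Q(w) = 706
sqrt(Q(h(-32)) - 384359) = sqrt(706 - 384359) = sqrt(-383653) = I*sqrt(383653)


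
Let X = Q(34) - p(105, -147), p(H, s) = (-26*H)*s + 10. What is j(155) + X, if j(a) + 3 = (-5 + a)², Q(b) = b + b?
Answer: -378755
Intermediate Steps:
p(H, s) = 10 - 26*H*s (p(H, s) = -26*H*s + 10 = 10 - 26*H*s)
Q(b) = 2*b
j(a) = -3 + (-5 + a)²
X = -401252 (X = 2*34 - (10 - 26*105*(-147)) = 68 - (10 + 401310) = 68 - 1*401320 = 68 - 401320 = -401252)
j(155) + X = (-3 + (-5 + 155)²) - 401252 = (-3 + 150²) - 401252 = (-3 + 22500) - 401252 = 22497 - 401252 = -378755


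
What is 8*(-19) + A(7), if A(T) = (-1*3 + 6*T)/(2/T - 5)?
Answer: -1763/11 ≈ -160.27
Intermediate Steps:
A(T) = (-3 + 6*T)/(-5 + 2/T)
8*(-19) + A(7) = 8*(-19) + 3*7*(1 - 2*7)/(-2 + 5*7) = -152 + 3*7*(1 - 14)/(-2 + 35) = -152 + 3*7*(-13)/33 = -152 + 3*7*(1/33)*(-13) = -152 - 91/11 = -1763/11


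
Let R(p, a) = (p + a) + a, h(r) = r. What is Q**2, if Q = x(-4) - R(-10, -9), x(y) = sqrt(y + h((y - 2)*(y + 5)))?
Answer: (28 + I*sqrt(10))**2 ≈ 774.0 + 177.09*I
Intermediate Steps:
R(p, a) = p + 2*a (R(p, a) = (a + p) + a = p + 2*a)
x(y) = sqrt(y + (-2 + y)*(5 + y)) (x(y) = sqrt(y + (y - 2)*(y + 5)) = sqrt(y + (-2 + y)*(5 + y)))
Q = 28 + I*sqrt(10) (Q = sqrt(-10 + (-4)**2 + 4*(-4)) - (-10 + 2*(-9)) = sqrt(-10 + 16 - 16) - (-10 - 18) = sqrt(-10) - 1*(-28) = I*sqrt(10) + 28 = 28 + I*sqrt(10) ≈ 28.0 + 3.1623*I)
Q**2 = (28 + I*sqrt(10))**2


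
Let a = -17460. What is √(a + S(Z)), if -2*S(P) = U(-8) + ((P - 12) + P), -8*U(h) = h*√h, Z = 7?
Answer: √(-17461 - I*√2) ≈ 0.0054 - 132.14*I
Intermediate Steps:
U(h) = -h^(3/2)/8 (U(h) = -h*√h/8 = -h^(3/2)/8)
S(P) = 6 - P - I*√2 (S(P) = -(-(-2)*I*√2 + ((P - 12) + P))/2 = -(-(-2)*I*√2 + ((-12 + P) + P))/2 = -(2*I*√2 + (-12 + 2*P))/2 = -(-12 + 2*P + 2*I*√2)/2 = 6 - P - I*√2)
√(a + S(Z)) = √(-17460 + (6 - 1*7 - I*√2)) = √(-17460 + (6 - 7 - I*√2)) = √(-17460 + (-1 - I*√2)) = √(-17461 - I*√2)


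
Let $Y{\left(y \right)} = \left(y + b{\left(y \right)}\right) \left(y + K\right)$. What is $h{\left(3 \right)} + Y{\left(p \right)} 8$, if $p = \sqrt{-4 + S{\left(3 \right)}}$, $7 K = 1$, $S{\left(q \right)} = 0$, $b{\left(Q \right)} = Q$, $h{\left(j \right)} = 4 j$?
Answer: $-52 + \frac{32 i}{7} \approx -52.0 + 4.5714 i$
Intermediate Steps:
$K = \frac{1}{7}$ ($K = \frac{1}{7} \cdot 1 = \frac{1}{7} \approx 0.14286$)
$p = 2 i$ ($p = \sqrt{-4 + 0} = \sqrt{-4} = 2 i \approx 2.0 i$)
$Y{\left(y \right)} = 2 y \left(\frac{1}{7} + y\right)$ ($Y{\left(y \right)} = \left(y + y\right) \left(y + \frac{1}{7}\right) = 2 y \left(\frac{1}{7} + y\right)$)
$h{\left(3 \right)} + Y{\left(p \right)} 8 = 4 \cdot 3 + \frac{2 \cdot 2 i \left(1 + 7 \cdot 2 i\right)}{7} \cdot 8 = 12 + \frac{2 \cdot 2 i \left(1 + 14 i\right)}{7} \cdot 8 = 12 + \frac{4 i \left(1 + 14 i\right)}{7} \cdot 8 = 12 + \frac{32 i \left(1 + 14 i\right)}{7}$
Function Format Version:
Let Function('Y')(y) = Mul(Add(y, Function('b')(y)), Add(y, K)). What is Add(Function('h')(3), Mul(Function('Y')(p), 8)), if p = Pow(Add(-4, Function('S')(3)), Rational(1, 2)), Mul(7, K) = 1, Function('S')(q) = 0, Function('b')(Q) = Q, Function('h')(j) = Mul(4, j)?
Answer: Add(-52, Mul(Rational(32, 7), I)) ≈ Add(-52.000, Mul(4.5714, I))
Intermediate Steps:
K = Rational(1, 7) (K = Mul(Rational(1, 7), 1) = Rational(1, 7) ≈ 0.14286)
p = Mul(2, I) (p = Pow(Add(-4, 0), Rational(1, 2)) = Pow(-4, Rational(1, 2)) = Mul(2, I) ≈ Mul(2.0000, I))
Function('Y')(y) = Mul(2, y, Add(Rational(1, 7), y)) (Function('Y')(y) = Mul(Add(y, y), Add(y, Rational(1, 7))) = Mul(Mul(2, y), Add(Rational(1, 7), y)) = Mul(2, y, Add(Rational(1, 7), y)))
Add(Function('h')(3), Mul(Function('Y')(p), 8)) = Add(Mul(4, 3), Mul(Mul(Rational(2, 7), Mul(2, I), Add(1, Mul(7, Mul(2, I)))), 8)) = Add(12, Mul(Mul(Rational(2, 7), Mul(2, I), Add(1, Mul(14, I))), 8)) = Add(12, Mul(Mul(Rational(4, 7), I, Add(1, Mul(14, I))), 8)) = Add(12, Mul(Rational(32, 7), I, Add(1, Mul(14, I))))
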